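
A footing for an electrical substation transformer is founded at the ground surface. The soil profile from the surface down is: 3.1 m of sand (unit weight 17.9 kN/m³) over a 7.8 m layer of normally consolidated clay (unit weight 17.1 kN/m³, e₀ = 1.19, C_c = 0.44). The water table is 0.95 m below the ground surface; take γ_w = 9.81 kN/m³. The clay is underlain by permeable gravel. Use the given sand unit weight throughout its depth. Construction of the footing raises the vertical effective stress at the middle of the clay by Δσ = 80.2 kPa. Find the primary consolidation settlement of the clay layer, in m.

Mid-depth of clay below the ground surface: z = 3.1 + 7.8/2 = 7 m.
Total vertical stress at mid-clay: σ_v = 17.9×3.1 + 17.1×3.9 = 122.18 kPa.
Pore pressure: u = 9.81×(7 − 0.95) = 59.351 kPa.
Initial effective stress: σ'_0 = σ_v − u = 122.18 − 59.351 = 62.829 kPa.
Final effective stress: σ'_f = σ'_0 + Δσ = 62.829 + 80.2 = 143.03 kPa.
Normally consolidated clay, so the full stress increment lies on the virgin compression line:
S_c = C_c·H/(1+e₀)·log₁₀(σ'_f/σ'_0) = 0.44×7.8/(1+1.19)×log₁₀(143.03/62.829)
    = 1.5671 × 0.35727 = 0.5599 m

S_c ≈ 0.56 m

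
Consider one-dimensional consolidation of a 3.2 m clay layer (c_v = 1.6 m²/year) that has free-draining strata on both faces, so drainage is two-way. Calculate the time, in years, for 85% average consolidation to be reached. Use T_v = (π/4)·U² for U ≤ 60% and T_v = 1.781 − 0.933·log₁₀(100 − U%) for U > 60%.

t ≈ 1.09 years

Drainage path length: H_d = H/2 = 1.6 m (double drainage).
U > 60%: T_v = 1.781 − 0.933·log₁₀(100 − 85) = 0.68371.
t = T_v·H_d²/c_v = 0.68371×1.6²/1.6 = 1.094 years.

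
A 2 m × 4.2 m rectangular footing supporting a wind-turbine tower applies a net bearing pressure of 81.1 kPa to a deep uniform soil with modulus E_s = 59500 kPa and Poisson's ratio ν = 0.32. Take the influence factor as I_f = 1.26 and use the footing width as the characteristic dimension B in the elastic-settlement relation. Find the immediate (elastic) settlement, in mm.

Immediate (elastic) settlement: S_e = q·B·(1−ν²)/E_s · I_f.
S_e = 81.1 × 2 × (1 − 0.32²) / 59500 × 1.26
    = 81.1 × 2 × 0.8976 / 59500 × 1.26
    = 0.003083 m = 3.083 mm

S_e ≈ 3.08 mm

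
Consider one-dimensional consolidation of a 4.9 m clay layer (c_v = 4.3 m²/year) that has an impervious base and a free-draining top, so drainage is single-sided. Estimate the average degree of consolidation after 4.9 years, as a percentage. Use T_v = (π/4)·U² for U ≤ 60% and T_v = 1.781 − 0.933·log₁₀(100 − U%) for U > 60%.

U ≈ 90.7 %

Drainage path length: H_d = H = 4.9 m (single drainage).
T_v = c_v·t/H_d² = 4.3×4.9/4.9² = 0.87755.
T_v = 0.87755 corresponds to the U > 60% branch:
U = 1 − 10^((1.781 − T_v)/0.933)/100 = 0.907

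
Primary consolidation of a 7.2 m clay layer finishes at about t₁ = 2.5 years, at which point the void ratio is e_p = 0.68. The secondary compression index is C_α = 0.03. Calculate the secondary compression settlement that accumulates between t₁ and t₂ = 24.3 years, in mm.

Secondary compression: S_s = C_α·H/(1+e_p)·log₁₀(t₂/t₁)
S_s = 0.03×7.2/(1+0.68)×log₁₀(24.3/2.5)
    = 0.1286 × 0.9877 = 0.127 m

S_s ≈ 127 mm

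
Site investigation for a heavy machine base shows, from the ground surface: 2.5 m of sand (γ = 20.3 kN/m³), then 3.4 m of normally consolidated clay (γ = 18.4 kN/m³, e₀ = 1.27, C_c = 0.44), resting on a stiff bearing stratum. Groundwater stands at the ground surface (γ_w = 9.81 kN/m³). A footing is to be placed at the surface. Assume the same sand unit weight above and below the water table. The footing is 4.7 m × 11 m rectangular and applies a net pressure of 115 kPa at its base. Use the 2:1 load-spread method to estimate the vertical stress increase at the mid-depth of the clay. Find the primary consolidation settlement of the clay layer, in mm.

S_c ≈ 209 mm

Mid-depth of clay below the ground surface: z = 2.5 + 3.4/2 = 4.2 m.
Total vertical stress at mid-clay: σ_v = 20.3×2.5 + 18.4×1.7 = 82.03 kPa.
Pore pressure: u = 9.81×(4.2 − 0) = 41.202 kPa.
Initial effective stress: σ'_0 = σ_v − u = 82.03 − 41.202 = 40.828 kPa.
Stress increase at mid-clay by the 2:1 spreading method:
Δσ = qBL/((B+z)(L+z)) = 115×4.7×11/((4.7+4.2)(11+4.2)) = 43.95 kPa
Final effective stress: σ'_f = σ'_0 + Δσ = 40.828 + 43.95 = 84.778 kPa.
Normally consolidated clay, so the full stress increment lies on the virgin compression line:
S_c = C_c·H/(1+e₀)·log₁₀(σ'_f/σ'_0) = 0.44×3.4/(1+1.27)×log₁₀(84.778/40.828)
    = 0.65903 × 0.31733 = 0.2091 m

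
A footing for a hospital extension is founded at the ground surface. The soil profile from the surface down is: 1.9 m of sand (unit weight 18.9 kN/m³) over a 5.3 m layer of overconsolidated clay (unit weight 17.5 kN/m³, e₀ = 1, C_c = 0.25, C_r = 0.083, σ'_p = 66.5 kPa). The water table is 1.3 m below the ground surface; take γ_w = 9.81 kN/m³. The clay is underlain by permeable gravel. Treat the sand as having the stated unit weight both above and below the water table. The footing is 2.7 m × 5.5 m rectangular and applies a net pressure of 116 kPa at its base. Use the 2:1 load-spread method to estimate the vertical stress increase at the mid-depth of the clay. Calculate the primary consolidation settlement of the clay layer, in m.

S_c ≈ 0.0574 m

Mid-depth of clay below the ground surface: z = 1.9 + 5.3/2 = 4.55 m.
Total vertical stress at mid-clay: σ_v = 18.9×1.9 + 17.5×2.65 = 82.285 kPa.
Pore pressure: u = 9.81×(4.55 − 1.3) = 31.883 kPa.
Initial effective stress: σ'_0 = σ_v − u = 82.285 − 31.883 = 50.402 kPa.
Stress increase at mid-clay by the 2:1 spreading method:
Δσ = qBL/((B+z)(L+z)) = 116×2.7×5.5/((2.7+4.55)(5.5+4.55)) = 23.642 kPa
Final effective stress: σ'_f = 50.402 + 23.642 = 74.044 kPa.
σ'_f = 74.044 > σ'_p = 66.5 kPa, so the stress path crosses the preconsolidation pressure — recompression up to σ'_p, then virgin compression beyond:
S_c = H/(1+e₀)·[C_r·log₁₀(σ'_p/σ'_0) + C_c·log₁₀(σ'_f/σ'_p)]
    = 5.3/2 × [0.083×log₁₀(66.5/50.402) + 0.25×log₁₀(74.044/66.5)]
    = 2.65 × [0.009991 + 0.011667] = 0.05739 m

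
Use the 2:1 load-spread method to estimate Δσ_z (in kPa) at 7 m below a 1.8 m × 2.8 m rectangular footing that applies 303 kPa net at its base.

By the 2:1 method the load spreads at 1 horizontal : 2 vertical, so at depth z the loaded area has grown by z in each plan dimension:
Δσ = qBL/((B+z)(L+z)) = 303×1.8×2.8/((1.8+7)(2.8+7)) = 17.708 kPa

Δσ_z ≈ 17.7 kPa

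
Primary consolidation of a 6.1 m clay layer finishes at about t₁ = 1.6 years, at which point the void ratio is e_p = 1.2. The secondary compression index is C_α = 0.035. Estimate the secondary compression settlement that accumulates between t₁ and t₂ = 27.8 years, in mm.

Secondary compression: S_s = C_α·H/(1+e_p)·log₁₀(t₂/t₁)
S_s = 0.035×6.1/(1+1.2)×log₁₀(27.8/1.6)
    = 0.09705 × 1.24 = 0.1203 m

S_s ≈ 120 mm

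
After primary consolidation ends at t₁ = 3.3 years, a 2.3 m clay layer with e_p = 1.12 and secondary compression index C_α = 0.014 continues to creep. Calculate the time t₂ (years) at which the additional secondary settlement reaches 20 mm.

S_s = C_α·H/(1+e_p)·log₁₀(t₂/t₁) ⇒ log₁₀(t₂/t₁) = S_s·(1+e_p)/(C_α·H).
log₁₀(t₂/t₁) = 0.02 × (1+1.12) / (0.014×2.3) = 1.317
t₂ = t₁ × 10^1.317 = 3.3 × 20.74 = 68.44 years

t₂ ≈ 68.4 years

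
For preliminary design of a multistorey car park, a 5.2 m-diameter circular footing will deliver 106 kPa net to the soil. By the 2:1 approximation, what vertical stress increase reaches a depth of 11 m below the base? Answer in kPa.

Δσ_z ≈ 10.9 kPa

By the 2:1 method the load spreads at 1 horizontal : 2 vertical, so at depth z the loaded area has grown by z in each plan dimension:
Δσ ≈ qD²/(D+z)² = 106×5.2²/(5.2+11)² = 10.922 kPa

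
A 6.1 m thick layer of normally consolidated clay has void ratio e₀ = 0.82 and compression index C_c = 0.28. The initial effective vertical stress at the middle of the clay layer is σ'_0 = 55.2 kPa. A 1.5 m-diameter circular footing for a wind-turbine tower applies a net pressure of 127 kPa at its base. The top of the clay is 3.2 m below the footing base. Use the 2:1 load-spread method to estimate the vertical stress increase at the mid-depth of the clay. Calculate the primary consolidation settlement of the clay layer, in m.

Mid-depth of clay below the footing base: z = 3.2 + 6.1/2 = 6.25 m.
Stress increase at mid-clay by the 2:1 spreading method:
Δσ ≈ qD²/(D+z)² = 127×1.5²/(1.5+6.25)² = 4.7575 kPa
Final effective stress: σ'_f = σ'_0 + Δσ = 55.2 + 4.7575 = 59.958 kPa.
Normally consolidated clay, so the full stress increment lies on the virgin compression line:
S_c = C_c·H/(1+e₀)·log₁₀(σ'_f/σ'_0) = 0.28×6.1/(1+0.82)×log₁₀(59.958/55.2)
    = 0.93846 × 0.035908 = 0.0337 m

S_c ≈ 0.0337 m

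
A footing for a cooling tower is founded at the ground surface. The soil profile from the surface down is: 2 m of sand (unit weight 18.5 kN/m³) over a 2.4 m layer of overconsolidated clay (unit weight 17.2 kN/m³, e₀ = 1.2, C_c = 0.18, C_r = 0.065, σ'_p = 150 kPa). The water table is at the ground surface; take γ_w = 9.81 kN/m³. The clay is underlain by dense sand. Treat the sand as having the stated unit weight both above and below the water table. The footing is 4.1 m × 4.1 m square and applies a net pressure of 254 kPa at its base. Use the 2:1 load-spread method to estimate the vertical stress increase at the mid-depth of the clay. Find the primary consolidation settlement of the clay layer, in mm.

Mid-depth of clay below the ground surface: z = 2 + 2.4/2 = 3.2 m.
Total vertical stress at mid-clay: σ_v = 18.5×2 + 17.2×1.2 = 57.64 kPa.
Pore pressure: u = 9.81×(3.2 − 0) = 31.392 kPa.
Initial effective stress: σ'_0 = σ_v − u = 57.64 − 31.392 = 26.248 kPa.
Stress increase at mid-clay by the 2:1 spreading method:
Δσ = qBL/((B+z)(L+z)) = 254×4.1×4.1/((4.1+3.2)(4.1+3.2)) = 80.123 kPa
Final effective stress: σ'_f = 26.248 + 80.123 = 106.37 kPa.
σ'_f = 106.37 ≤ σ'_p = 150 kPa, so the clay remains overconsolidated and only the recompression index applies:
S_c = C_r·H/(1+e₀)·log₁₀(σ'_f/σ'_0) = 0.065×2.4/2.2×log₁₀(106.37/26.248)
    = 0.070908 × 0.60772 = 0.04309 m

S_c ≈ 43.1 mm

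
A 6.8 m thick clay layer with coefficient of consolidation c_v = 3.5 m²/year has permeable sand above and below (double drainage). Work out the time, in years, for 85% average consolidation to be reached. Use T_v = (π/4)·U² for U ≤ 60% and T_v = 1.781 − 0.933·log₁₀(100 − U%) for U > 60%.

t ≈ 2.26 years

Drainage path length: H_d = H/2 = 3.4 m (double drainage).
U > 60%: T_v = 1.781 − 0.933·log₁₀(100 − 85) = 0.68371.
t = T_v·H_d²/c_v = 0.68371×3.4²/3.5 = 2.258 years.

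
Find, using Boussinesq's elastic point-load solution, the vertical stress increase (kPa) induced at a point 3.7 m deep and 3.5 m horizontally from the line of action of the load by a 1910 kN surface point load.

Boussinesq vertical stress below a point load on an elastic half-space:
Δσ_z = 3P/(2πz²) · [1 + (r/z)²]^(−5/2)
r/z = 3.5/3.7 = 0.94595; [1+(r/z)²]^(−5/2) = 0.20234.
Δσ_z = 3×1910/(2π×3.7²) × 0.20234 = 66.615 × 0.20234 = 13.48 kPa

Δσ_z ≈ 13.5 kPa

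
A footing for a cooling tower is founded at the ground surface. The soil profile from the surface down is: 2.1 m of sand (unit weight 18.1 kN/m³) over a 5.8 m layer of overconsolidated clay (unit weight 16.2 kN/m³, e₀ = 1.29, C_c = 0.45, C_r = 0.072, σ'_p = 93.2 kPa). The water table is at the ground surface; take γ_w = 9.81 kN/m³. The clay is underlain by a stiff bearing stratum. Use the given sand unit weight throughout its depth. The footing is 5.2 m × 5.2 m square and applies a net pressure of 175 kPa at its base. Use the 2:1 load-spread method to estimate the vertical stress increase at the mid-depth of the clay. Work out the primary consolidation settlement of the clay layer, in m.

S_c ≈ 0.0648 m

Mid-depth of clay below the ground surface: z = 2.1 + 5.8/2 = 5 m.
Total vertical stress at mid-clay: σ_v = 18.1×2.1 + 16.2×2.9 = 84.99 kPa.
Pore pressure: u = 9.81×(5 − 0) = 49.05 kPa.
Initial effective stress: σ'_0 = σ_v − u = 84.99 − 49.05 = 35.94 kPa.
Stress increase at mid-clay by the 2:1 spreading method:
Δσ = qBL/((B+z)(L+z)) = 175×5.2×5.2/((5.2+5)(5.2+5)) = 45.483 kPa
Final effective stress: σ'_f = 35.94 + 45.483 = 81.423 kPa.
σ'_f = 81.423 ≤ σ'_p = 93.2 kPa, so the clay remains overconsolidated and only the recompression index applies:
S_c = C_r·H/(1+e₀)·log₁₀(σ'_f/σ'_0) = 0.072×5.8/2.29×log₁₀(81.423/35.94)
    = 0.18236 × 0.35517 = 0.06477 m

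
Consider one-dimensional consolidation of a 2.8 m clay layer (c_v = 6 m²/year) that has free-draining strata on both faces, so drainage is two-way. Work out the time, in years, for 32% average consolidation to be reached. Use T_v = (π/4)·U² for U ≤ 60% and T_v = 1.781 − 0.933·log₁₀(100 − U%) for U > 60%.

t ≈ 0.0263 years

Drainage path length: H_d = H/2 = 1.4 m (double drainage).
U ≤ 60%: T_v = (π/4)·U² = (π/4)×0.32² = 0.080425.
t = T_v·H_d²/c_v = 0.080425×1.4²/6 = 0.02627 years.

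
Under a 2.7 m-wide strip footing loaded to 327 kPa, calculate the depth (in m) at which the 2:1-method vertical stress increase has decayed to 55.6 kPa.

2:1 spreading — at depth z the loaded area has grown by z in each plan dimension:
qB/(B+z) = Δσ_z ⇒ z = qB/Δσ_z − B = 327×2.7/55.6 − 2.7 = 13.18 m

z ≈ 13.2 m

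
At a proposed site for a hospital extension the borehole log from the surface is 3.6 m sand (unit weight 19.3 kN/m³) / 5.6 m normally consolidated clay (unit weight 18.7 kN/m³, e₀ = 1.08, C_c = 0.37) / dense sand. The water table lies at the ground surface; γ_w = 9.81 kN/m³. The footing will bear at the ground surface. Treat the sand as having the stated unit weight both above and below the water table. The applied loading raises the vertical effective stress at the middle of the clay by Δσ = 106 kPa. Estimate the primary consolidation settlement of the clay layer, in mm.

Mid-depth of clay below the ground surface: z = 3.6 + 5.6/2 = 6.4 m.
Total vertical stress at mid-clay: σ_v = 19.3×3.6 + 18.7×2.8 = 121.84 kPa.
Pore pressure: u = 9.81×(6.4 − 0) = 62.784 kPa.
Initial effective stress: σ'_0 = σ_v − u = 121.84 − 62.784 = 59.056 kPa.
Final effective stress: σ'_f = σ'_0 + Δσ = 59.056 + 106 = 165.06 kPa.
Normally consolidated clay, so the full stress increment lies on the virgin compression line:
S_c = C_c·H/(1+e₀)·log₁₀(σ'_f/σ'_0) = 0.37×5.6/(1+1.08)×log₁₀(165.06/59.056)
    = 0.99615 × 0.44638 = 0.4447 m

S_c ≈ 445 mm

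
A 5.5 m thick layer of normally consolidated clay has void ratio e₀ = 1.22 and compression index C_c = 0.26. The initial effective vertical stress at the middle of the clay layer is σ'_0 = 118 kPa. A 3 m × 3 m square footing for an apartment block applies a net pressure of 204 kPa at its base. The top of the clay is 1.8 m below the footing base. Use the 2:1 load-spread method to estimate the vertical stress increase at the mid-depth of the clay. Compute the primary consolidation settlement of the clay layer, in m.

S_c ≈ 0.0675 m

Mid-depth of clay below the footing base: z = 1.8 + 5.5/2 = 4.55 m.
Stress increase at mid-clay by the 2:1 spreading method:
Δσ = qBL/((B+z)(L+z)) = 204×3×3/((3+4.55)(3+4.55)) = 32.209 kPa
Final effective stress: σ'_f = σ'_0 + Δσ = 118 + 32.209 = 150.21 kPa.
Normally consolidated clay, so the full stress increment lies on the virgin compression line:
S_c = C_c·H/(1+e₀)·log₁₀(σ'_f/σ'_0) = 0.26×5.5/(1+1.22)×log₁₀(150.21/118)
    = 0.64414 × 0.10482 = 0.06752 m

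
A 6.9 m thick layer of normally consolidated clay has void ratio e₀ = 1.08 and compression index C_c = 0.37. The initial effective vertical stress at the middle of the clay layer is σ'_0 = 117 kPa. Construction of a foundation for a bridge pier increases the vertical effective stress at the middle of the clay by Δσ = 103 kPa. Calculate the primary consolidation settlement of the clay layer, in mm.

S_c ≈ 337 mm

Final effective stress: σ'_f = σ'_0 + Δσ = 117 + 103 = 220 kPa.
Normally consolidated clay, so the full stress increment lies on the virgin compression line:
S_c = C_c·H/(1+e₀)·log₁₀(σ'_f/σ'_0) = 0.37×6.9/(1+1.08)×log₁₀(220/117)
    = 1.2274 × 0.27424 = 0.3366 m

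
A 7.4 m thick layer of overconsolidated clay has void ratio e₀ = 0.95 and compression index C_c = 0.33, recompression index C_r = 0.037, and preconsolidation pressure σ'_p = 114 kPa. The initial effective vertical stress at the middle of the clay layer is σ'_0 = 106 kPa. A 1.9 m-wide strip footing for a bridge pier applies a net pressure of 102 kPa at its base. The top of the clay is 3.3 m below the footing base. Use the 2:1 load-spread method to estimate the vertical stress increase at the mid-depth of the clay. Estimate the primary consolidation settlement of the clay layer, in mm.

S_c ≈ 66.5 mm

Mid-depth of clay below the footing base: z = 3.3 + 7.4/2 = 7 m.
Stress increase at mid-clay by the 2:1 spreading method:
Δσ = qB/(B+z) = 102×1.9/(1.9+7) = 21.775 kPa
Final effective stress: σ'_f = 106 + 21.775 = 127.78 kPa.
σ'_f = 127.78 > σ'_p = 114 kPa, so the stress path crosses the preconsolidation pressure — recompression up to σ'_p, then virgin compression beyond:
S_c = H/(1+e₀)·[C_r·log₁₀(σ'_p/σ'_0) + C_c·log₁₀(σ'_f/σ'_p)]
    = 7.4/1.95 × [0.037×log₁₀(114/106) + 0.33×log₁₀(127.78/114)]
    = 3.7949 × [0.0011692 + 0.016354] = 0.0665 m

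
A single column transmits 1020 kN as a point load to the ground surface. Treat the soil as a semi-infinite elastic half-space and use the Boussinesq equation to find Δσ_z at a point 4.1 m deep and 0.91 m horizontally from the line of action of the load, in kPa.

Boussinesq vertical stress below a point load on an elastic half-space:
Δσ_z = 3P/(2πz²) · [1 + (r/z)²]^(−5/2)
r/z = 0.91/4.1 = 0.22195; [1+(r/z)²]^(−5/2) = 0.88673.
Δσ_z = 3×1020/(2π×4.1²) × 0.88673 = 28.972 × 0.88673 = 25.69 kPa

Δσ_z ≈ 25.7 kPa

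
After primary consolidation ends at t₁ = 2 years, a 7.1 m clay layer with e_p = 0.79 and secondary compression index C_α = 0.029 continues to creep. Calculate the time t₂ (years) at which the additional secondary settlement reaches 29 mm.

t₂ ≈ 3.57 years

S_s = C_α·H/(1+e_p)·log₁₀(t₂/t₁) ⇒ log₁₀(t₂/t₁) = S_s·(1+e_p)/(C_α·H).
log₁₀(t₂/t₁) = 0.029 × (1+0.79) / (0.029×7.1) = 0.2521
t₂ = t₁ × 10^0.2521 = 2 × 1.787 = 3.574 years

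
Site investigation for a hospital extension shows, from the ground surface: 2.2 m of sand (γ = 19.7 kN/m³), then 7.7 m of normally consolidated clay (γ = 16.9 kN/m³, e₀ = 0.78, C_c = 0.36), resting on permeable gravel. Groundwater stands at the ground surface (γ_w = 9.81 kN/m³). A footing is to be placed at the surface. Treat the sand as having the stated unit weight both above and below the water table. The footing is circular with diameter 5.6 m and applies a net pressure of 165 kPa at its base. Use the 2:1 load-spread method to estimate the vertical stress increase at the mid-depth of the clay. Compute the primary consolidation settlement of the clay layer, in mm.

Mid-depth of clay below the ground surface: z = 2.2 + 7.7/2 = 6.05 m.
Total vertical stress at mid-clay: σ_v = 19.7×2.2 + 16.9×3.85 = 108.41 kPa.
Pore pressure: u = 9.81×(6.05 − 0) = 59.351 kPa.
Initial effective stress: σ'_0 = σ_v − u = 108.41 − 59.351 = 49.059 kPa.
Stress increase at mid-clay by the 2:1 spreading method:
Δσ ≈ qD²/(D+z)² = 165×5.6²/(5.6+6.05)² = 38.125 kPa
Final effective stress: σ'_f = σ'_0 + Δσ = 49.059 + 38.125 = 87.184 kPa.
Normally consolidated clay, so the full stress increment lies on the virgin compression line:
S_c = C_c·H/(1+e₀)·log₁₀(σ'_f/σ'_0) = 0.36×7.7/(1+0.78)×log₁₀(87.184/49.059)
    = 1.5573 × 0.24972 = 0.3889 m

S_c ≈ 389 mm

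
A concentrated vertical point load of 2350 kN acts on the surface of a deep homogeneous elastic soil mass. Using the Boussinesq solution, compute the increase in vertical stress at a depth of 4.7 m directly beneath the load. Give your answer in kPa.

Boussinesq vertical stress below a point load on an elastic half-space:
Δσ_z = 3P/(2πz²) · [1 + (r/z)²]^(−5/2)
r/z = 0/4.7 = 0; [1+(r/z)²]^(−5/2) = 1.
Δσ_z = 3×2350/(2π×4.7²) × 1 = 50.794 × 1 = 50.79 kPa

Δσ_z ≈ 50.8 kPa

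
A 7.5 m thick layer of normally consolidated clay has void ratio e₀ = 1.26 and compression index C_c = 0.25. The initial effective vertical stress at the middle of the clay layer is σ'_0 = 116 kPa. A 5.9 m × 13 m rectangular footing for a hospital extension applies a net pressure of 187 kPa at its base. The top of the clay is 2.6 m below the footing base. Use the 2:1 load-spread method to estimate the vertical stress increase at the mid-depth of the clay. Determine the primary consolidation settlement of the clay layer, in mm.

Mid-depth of clay below the footing base: z = 2.6 + 7.5/2 = 6.35 m.
Stress increase at mid-clay by the 2:1 spreading method:
Δσ = qBL/((B+z)(L+z)) = 187×5.9×13/((5.9+6.35)(13+6.35)) = 60.509 kPa
Final effective stress: σ'_f = σ'_0 + Δσ = 116 + 60.509 = 176.51 kPa.
Normally consolidated clay, so the full stress increment lies on the virgin compression line:
S_c = C_c·H/(1+e₀)·log₁₀(σ'_f/σ'_0) = 0.25×7.5/(1+1.26)×log₁₀(176.51/116)
    = 0.82965 × 0.18231 = 0.1513 m

S_c ≈ 151 mm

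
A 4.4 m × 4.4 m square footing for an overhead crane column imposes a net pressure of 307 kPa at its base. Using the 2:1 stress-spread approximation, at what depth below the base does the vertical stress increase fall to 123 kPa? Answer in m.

2:1 spreading — at depth z the loaded area has grown by z in each plan dimension:
qB²/(B+z)² = Δσ_z ⇒ z = B(√(q/Δσ_z) − 1) = 4.4×(√(307/123) − 1) = 2.551 m

z ≈ 2.55 m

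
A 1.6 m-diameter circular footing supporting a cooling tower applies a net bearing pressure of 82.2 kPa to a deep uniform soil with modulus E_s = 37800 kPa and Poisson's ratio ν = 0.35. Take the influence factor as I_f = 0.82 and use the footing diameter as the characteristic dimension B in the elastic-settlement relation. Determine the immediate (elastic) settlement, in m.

Immediate (elastic) settlement: S_e = q·B·(1−ν²)/E_s · I_f.
S_e = 82.2 × 1.6 × (1 − 0.35²) / 37800 × 0.82
    = 82.2 × 1.6 × 0.8775 / 37800 × 0.82
    = 0.002504 m

S_e ≈ 0.0025 m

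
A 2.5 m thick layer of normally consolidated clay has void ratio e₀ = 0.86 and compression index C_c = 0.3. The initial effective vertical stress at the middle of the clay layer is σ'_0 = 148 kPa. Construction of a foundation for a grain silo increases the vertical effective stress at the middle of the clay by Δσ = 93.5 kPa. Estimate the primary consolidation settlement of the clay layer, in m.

S_c ≈ 0.0858 m

Final effective stress: σ'_f = σ'_0 + Δσ = 148 + 93.5 = 241.5 kPa.
Normally consolidated clay, so the full stress increment lies on the virgin compression line:
S_c = C_c·H/(1+e₀)·log₁₀(σ'_f/σ'_0) = 0.3×2.5/(1+0.86)×log₁₀(241.5/148)
    = 0.40323 × 0.21266 = 0.08575 m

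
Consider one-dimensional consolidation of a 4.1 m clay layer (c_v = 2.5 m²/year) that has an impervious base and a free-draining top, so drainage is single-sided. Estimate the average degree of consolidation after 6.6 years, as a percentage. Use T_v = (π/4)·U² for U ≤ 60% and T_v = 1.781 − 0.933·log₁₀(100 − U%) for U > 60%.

U ≈ 92.8 %

Drainage path length: H_d = H = 4.1 m (single drainage).
T_v = c_v·t/H_d² = 2.5×6.6/4.1² = 0.98156.
T_v = 0.98156 corresponds to the U > 60% branch:
U = 1 − 10^((1.781 − T_v)/0.933)/100 = 0.9281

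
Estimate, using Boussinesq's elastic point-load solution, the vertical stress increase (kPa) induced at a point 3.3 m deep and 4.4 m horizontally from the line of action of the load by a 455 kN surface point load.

Boussinesq vertical stress below a point load on an elastic half-space:
Δσ_z = 3P/(2πz²) · [1 + (r/z)²]^(−5/2)
r/z = 4.4/3.3 = 1.3333; [1+(r/z)²]^(−5/2) = 0.07776.
Δσ_z = 3×455/(2π×3.3²) × 0.07776 = 19.949 × 0.07776 = 1.551 kPa

Δσ_z ≈ 1.55 kPa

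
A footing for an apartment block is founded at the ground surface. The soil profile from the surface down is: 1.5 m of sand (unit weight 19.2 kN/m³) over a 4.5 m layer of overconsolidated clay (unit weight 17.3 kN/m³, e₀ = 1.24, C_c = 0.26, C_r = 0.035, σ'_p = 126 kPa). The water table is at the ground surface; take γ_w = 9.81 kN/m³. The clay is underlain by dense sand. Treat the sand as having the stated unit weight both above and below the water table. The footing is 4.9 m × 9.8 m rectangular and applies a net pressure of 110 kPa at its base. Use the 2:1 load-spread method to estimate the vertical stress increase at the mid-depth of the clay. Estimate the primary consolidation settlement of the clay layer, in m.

Mid-depth of clay below the ground surface: z = 1.5 + 4.5/2 = 3.75 m.
Total vertical stress at mid-clay: σ_v = 19.2×1.5 + 17.3×2.25 = 67.725 kPa.
Pore pressure: u = 9.81×(3.75 − 0) = 36.788 kPa.
Initial effective stress: σ'_0 = σ_v − u = 67.725 − 36.788 = 30.937 kPa.
Stress increase at mid-clay by the 2:1 spreading method:
Δσ = qBL/((B+z)(L+z)) = 110×4.9×9.8/((4.9+3.75)(9.8+3.75)) = 45.067 kPa
Final effective stress: σ'_f = 30.937 + 45.067 = 76.004 kPa.
σ'_f = 76.004 ≤ σ'_p = 126 kPa, so the clay remains overconsolidated and only the recompression index applies:
S_c = C_r·H/(1+e₀)·log₁₀(σ'_f/σ'_0) = 0.035×4.5/2.24×log₁₀(76.004/30.937)
    = 0.070312 × 0.39036 = 0.02745 m

S_c ≈ 0.0274 m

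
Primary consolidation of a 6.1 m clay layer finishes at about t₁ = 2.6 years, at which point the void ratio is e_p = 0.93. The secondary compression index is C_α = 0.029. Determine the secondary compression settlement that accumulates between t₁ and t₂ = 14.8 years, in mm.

S_s ≈ 69.2 mm

Secondary compression: S_s = C_α·H/(1+e_p)·log₁₀(t₂/t₁)
S_s = 0.029×6.1/(1+0.93)×log₁₀(14.8/2.6)
    = 0.09166 × 0.7553 = 0.06923 m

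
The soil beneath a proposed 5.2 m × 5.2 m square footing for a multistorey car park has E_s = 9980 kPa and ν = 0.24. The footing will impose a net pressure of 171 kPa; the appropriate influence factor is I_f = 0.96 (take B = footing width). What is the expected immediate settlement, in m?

Immediate (elastic) settlement: S_e = q·B·(1−ν²)/E_s · I_f.
S_e = 171 × 5.2 × (1 − 0.24²) / 9980 × 0.96
    = 171 × 5.2 × 0.9424 / 9980 × 0.96
    = 0.08061 m

S_e ≈ 0.0806 m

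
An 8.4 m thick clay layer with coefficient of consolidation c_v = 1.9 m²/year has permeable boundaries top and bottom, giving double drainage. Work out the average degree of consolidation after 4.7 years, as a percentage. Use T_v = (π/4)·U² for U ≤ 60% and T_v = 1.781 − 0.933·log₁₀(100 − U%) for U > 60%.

Drainage path length: H_d = H/2 = 4.2 m (double drainage).
T_v = c_v·t/H_d² = 1.9×4.7/4.2² = 0.50624.
T_v = 0.50624 corresponds to the U > 60% branch:
U = 1 − 10^((1.781 − T_v)/0.933)/100 = 0.7676

U ≈ 76.8 %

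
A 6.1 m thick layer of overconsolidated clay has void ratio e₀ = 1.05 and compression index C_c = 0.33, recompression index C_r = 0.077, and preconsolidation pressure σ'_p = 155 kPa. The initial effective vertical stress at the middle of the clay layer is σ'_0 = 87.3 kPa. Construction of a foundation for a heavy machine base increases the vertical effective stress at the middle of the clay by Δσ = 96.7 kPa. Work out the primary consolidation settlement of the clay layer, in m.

Final effective stress: σ'_f = 87.3 + 96.7 = 184 kPa.
σ'_f = 184 > σ'_p = 155 kPa, so the stress path crosses the preconsolidation pressure — recompression up to σ'_p, then virgin compression beyond:
S_c = H/(1+e₀)·[C_r·log₁₀(σ'_p/σ'_0) + C_c·log₁₀(σ'_f/σ'_p)]
    = 6.1/2.05 × [0.077×log₁₀(155/87.3) + 0.33×log₁₀(184/155)]
    = 2.9756 × [0.019197 + 0.02458] = 0.1303 m

S_c ≈ 0.13 m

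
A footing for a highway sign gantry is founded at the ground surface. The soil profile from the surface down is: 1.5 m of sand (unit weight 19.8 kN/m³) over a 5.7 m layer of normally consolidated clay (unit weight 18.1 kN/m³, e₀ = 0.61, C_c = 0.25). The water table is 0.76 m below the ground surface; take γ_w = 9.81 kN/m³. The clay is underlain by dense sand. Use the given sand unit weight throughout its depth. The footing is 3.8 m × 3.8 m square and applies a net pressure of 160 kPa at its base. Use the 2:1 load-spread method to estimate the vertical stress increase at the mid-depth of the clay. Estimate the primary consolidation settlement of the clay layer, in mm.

Mid-depth of clay below the ground surface: z = 1.5 + 5.7/2 = 4.35 m.
Total vertical stress at mid-clay: σ_v = 19.8×1.5 + 18.1×2.85 = 81.285 kPa.
Pore pressure: u = 9.81×(4.35 − 0.76) = 35.218 kPa.
Initial effective stress: σ'_0 = σ_v − u = 81.285 − 35.218 = 46.067 kPa.
Stress increase at mid-clay by the 2:1 spreading method:
Δσ = qBL/((B+z)(L+z)) = 160×3.8×3.8/((3.8+4.35)(3.8+4.35)) = 34.783 kPa
Final effective stress: σ'_f = σ'_0 + Δσ = 46.067 + 34.783 = 80.85 kPa.
Normally consolidated clay, so the full stress increment lies on the virgin compression line:
S_c = C_c·H/(1+e₀)·log₁₀(σ'_f/σ'_0) = 0.25×5.7/(1+0.61)×log₁₀(80.85/46.067)
    = 0.88509 × 0.24429 = 0.2162 m

S_c ≈ 216 mm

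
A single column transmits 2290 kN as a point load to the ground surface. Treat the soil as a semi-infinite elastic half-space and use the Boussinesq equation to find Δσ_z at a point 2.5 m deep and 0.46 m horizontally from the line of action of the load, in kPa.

Δσ_z ≈ 161 kPa

Boussinesq vertical stress below a point load on an elastic half-space:
Δσ_z = 3P/(2πz²) · [1 + (r/z)²]^(−5/2)
r/z = 0.46/2.5 = 0.184; [1+(r/z)²]^(−5/2) = 0.92013.
Δσ_z = 3×2290/(2π×2.5²) × 0.92013 = 174.94 × 0.92013 = 161 kPa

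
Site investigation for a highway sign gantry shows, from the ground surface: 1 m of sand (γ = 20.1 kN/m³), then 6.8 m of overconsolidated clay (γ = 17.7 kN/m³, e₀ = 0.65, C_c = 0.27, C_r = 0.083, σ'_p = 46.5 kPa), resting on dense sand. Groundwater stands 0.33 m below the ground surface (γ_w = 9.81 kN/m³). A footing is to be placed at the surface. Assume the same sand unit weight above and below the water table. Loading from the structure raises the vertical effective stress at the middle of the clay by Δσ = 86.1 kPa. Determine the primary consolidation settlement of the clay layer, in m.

S_c ≈ 0.505 m

Mid-depth of clay below the ground surface: z = 1 + 6.8/2 = 4.4 m.
Total vertical stress at mid-clay: σ_v = 20.1×1 + 17.7×3.4 = 80.28 kPa.
Pore pressure: u = 9.81×(4.4 − 0.33) = 39.927 kPa.
Initial effective stress: σ'_0 = σ_v − u = 80.28 − 39.927 = 40.353 kPa.
Final effective stress: σ'_f = 40.353 + 86.1 = 126.45 kPa.
σ'_f = 126.45 > σ'_p = 46.5 kPa, so the stress path crosses the preconsolidation pressure — recompression up to σ'_p, then virgin compression beyond:
S_c = H/(1+e₀)·[C_r·log₁₀(σ'_p/σ'_0) + C_c·log₁₀(σ'_f/σ'_p)]
    = 6.8/1.65 × [0.083×log₁₀(46.5/40.353) + 0.27×log₁₀(126.45/46.5)]
    = 4.1212 × [0.0051109 + 0.11731] = 0.5045 m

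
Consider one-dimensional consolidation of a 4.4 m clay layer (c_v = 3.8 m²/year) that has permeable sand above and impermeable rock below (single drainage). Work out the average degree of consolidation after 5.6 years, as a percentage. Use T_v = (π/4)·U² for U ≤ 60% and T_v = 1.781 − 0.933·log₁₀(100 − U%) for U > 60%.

Drainage path length: H_d = H = 4.4 m (single drainage).
T_v = c_v·t/H_d² = 3.8×5.6/4.4² = 1.0992.
T_v = 1.0992 corresponds to the U > 60% branch:
U = 1 − 10^((1.781 − T_v)/0.933)/100 = 0.9462

U ≈ 94.6 %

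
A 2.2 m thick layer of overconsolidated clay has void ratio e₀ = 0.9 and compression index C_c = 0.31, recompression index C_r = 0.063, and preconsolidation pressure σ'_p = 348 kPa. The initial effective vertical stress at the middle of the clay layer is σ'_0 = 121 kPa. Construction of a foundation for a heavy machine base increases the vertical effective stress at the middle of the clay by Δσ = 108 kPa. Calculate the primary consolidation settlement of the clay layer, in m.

S_c ≈ 0.0202 m

Final effective stress: σ'_f = 121 + 108 = 229 kPa.
σ'_f = 229 ≤ σ'_p = 348 kPa, so the clay remains overconsolidated and only the recompression index applies:
S_c = C_r·H/(1+e₀)·log₁₀(σ'_f/σ'_0) = 0.063×2.2/1.9×log₁₀(229/121)
    = 0.072948 × 0.27705 = 0.02021 m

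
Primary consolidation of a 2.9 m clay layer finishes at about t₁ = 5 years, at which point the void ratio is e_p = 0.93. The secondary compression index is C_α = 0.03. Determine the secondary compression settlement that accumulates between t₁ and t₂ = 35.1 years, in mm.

S_s ≈ 38.2 mm

Secondary compression: S_s = C_α·H/(1+e_p)·log₁₀(t₂/t₁)
S_s = 0.03×2.9/(1+0.93)×log₁₀(35.1/5)
    = 0.04508 × 0.8463 = 0.03815 m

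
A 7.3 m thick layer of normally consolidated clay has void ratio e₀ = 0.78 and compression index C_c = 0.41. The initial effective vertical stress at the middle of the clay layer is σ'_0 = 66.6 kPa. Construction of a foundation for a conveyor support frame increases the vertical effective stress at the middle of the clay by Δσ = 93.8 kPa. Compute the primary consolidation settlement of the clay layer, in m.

Final effective stress: σ'_f = σ'_0 + Δσ = 66.6 + 93.8 = 160.4 kPa.
Normally consolidated clay, so the full stress increment lies on the virgin compression line:
S_c = C_c·H/(1+e₀)·log₁₀(σ'_f/σ'_0) = 0.41×7.3/(1+0.78)×log₁₀(160.4/66.6)
    = 1.6815 × 0.38173 = 0.6419 m

S_c ≈ 0.642 m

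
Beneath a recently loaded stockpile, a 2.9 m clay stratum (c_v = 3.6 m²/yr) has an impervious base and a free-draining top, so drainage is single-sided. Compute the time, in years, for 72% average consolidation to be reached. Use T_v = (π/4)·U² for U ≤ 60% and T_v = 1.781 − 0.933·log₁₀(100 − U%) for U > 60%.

t ≈ 1.01 years

Drainage path length: H_d = H = 2.9 m (single drainage).
U > 60%: T_v = 1.781 − 0.933·log₁₀(100 − 72) = 0.4308.
t = T_v·H_d²/c_v = 0.4308×2.9²/3.6 = 1.006 years.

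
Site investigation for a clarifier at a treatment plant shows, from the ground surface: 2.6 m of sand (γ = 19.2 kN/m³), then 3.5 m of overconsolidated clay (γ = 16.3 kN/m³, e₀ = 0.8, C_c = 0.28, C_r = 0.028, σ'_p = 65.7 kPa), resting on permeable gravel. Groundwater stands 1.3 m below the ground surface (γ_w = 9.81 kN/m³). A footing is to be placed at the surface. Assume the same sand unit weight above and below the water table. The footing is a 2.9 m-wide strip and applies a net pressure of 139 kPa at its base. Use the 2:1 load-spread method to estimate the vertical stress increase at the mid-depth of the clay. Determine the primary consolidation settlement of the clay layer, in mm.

S_c ≈ 116 mm

Mid-depth of clay below the ground surface: z = 2.6 + 3.5/2 = 4.35 m.
Total vertical stress at mid-clay: σ_v = 19.2×2.6 + 16.3×1.75 = 78.445 kPa.
Pore pressure: u = 9.81×(4.35 − 1.3) = 29.921 kPa.
Initial effective stress: σ'_0 = σ_v − u = 78.445 − 29.921 = 48.524 kPa.
Stress increase at mid-clay by the 2:1 spreading method:
Δσ = qB/(B+z) = 139×2.9/(2.9+4.35) = 55.6 kPa
Final effective stress: σ'_f = 48.524 + 55.6 = 104.12 kPa.
σ'_f = 104.12 > σ'_p = 65.7 kPa, so the stress path crosses the preconsolidation pressure — recompression up to σ'_p, then virgin compression beyond:
S_c = H/(1+e₀)·[C_r·log₁₀(σ'_p/σ'_0) + C_c·log₁₀(σ'_f/σ'_p)]
    = 3.5/1.8 × [0.028×log₁₀(65.7/48.524) + 0.28×log₁₀(104.12/65.7)]
    = 1.9444 × [0.003685 + 0.055991] = 0.116 m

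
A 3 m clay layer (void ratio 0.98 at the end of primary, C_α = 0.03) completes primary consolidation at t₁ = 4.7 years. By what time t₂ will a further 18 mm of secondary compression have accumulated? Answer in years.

t₂ ≈ 11.7 years

S_s = C_α·H/(1+e_p)·log₁₀(t₂/t₁) ⇒ log₁₀(t₂/t₁) = S_s·(1+e_p)/(C_α·H).
log₁₀(t₂/t₁) = 0.018 × (1+0.98) / (0.03×3) = 0.396
t₂ = t₁ × 10^0.396 = 4.7 × 2.489 = 11.7 years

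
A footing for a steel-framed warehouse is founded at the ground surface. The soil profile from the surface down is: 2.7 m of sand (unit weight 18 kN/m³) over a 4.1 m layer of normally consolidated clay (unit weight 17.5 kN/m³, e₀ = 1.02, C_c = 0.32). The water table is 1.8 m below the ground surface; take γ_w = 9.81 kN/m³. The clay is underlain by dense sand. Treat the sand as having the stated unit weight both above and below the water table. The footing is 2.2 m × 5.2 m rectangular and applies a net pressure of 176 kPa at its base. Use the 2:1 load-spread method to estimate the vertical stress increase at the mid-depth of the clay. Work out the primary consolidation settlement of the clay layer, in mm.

Mid-depth of clay below the ground surface: z = 2.7 + 4.1/2 = 4.75 m.
Total vertical stress at mid-clay: σ_v = 18×2.7 + 17.5×2.05 = 84.475 kPa.
Pore pressure: u = 9.81×(4.75 − 1.8) = 28.94 kPa.
Initial effective stress: σ'_0 = σ_v − u = 84.475 − 28.94 = 55.535 kPa.
Stress increase at mid-clay by the 2:1 spreading method:
Δσ = qBL/((B+z)(L+z)) = 176×2.2×5.2/((2.2+4.75)(5.2+4.75)) = 29.116 kPa
Final effective stress: σ'_f = σ'_0 + Δσ = 55.535 + 29.116 = 84.651 kPa.
Normally consolidated clay, so the full stress increment lies on the virgin compression line:
S_c = C_c·H/(1+e₀)·log₁₀(σ'_f/σ'_0) = 0.32×4.1/(1+1.02)×log₁₀(84.651/55.535)
    = 0.6495 × 0.18307 = 0.1189 m

S_c ≈ 119 mm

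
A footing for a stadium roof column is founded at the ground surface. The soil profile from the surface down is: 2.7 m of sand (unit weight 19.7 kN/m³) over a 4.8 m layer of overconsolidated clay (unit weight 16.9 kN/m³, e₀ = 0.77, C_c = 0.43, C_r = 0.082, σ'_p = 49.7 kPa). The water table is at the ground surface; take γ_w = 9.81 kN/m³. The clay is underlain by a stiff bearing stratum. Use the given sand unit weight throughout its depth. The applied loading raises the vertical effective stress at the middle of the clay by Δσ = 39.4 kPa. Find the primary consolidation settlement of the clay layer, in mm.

S_c ≈ 273 mm

Mid-depth of clay below the ground surface: z = 2.7 + 4.8/2 = 5.1 m.
Total vertical stress at mid-clay: σ_v = 19.7×2.7 + 16.9×2.4 = 93.75 kPa.
Pore pressure: u = 9.81×(5.1 − 0) = 50.031 kPa.
Initial effective stress: σ'_0 = σ_v − u = 93.75 − 50.031 = 43.719 kPa.
Final effective stress: σ'_f = 43.719 + 39.4 = 83.119 kPa.
σ'_f = 83.119 > σ'_p = 49.7 kPa, so the stress path crosses the preconsolidation pressure — recompression up to σ'_p, then virgin compression beyond:
S_c = H/(1+e₀)·[C_r·log₁₀(σ'_p/σ'_0) + C_c·log₁₀(σ'_f/σ'_p)]
    = 4.8/1.77 × [0.082×log₁₀(49.7/43.719) + 0.43×log₁₀(83.119/49.7)]
    = 2.7119 × [0.0045663 + 0.096038] = 0.2728 m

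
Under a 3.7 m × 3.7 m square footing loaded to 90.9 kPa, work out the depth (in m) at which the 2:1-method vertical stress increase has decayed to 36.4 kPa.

z ≈ 2.15 m

2:1 spreading — at depth z the loaded area has grown by z in each plan dimension:
qB²/(B+z)² = Δσ_z ⇒ z = B(√(q/Δσ_z) − 1) = 3.7×(√(90.9/36.4) − 1) = 2.147 m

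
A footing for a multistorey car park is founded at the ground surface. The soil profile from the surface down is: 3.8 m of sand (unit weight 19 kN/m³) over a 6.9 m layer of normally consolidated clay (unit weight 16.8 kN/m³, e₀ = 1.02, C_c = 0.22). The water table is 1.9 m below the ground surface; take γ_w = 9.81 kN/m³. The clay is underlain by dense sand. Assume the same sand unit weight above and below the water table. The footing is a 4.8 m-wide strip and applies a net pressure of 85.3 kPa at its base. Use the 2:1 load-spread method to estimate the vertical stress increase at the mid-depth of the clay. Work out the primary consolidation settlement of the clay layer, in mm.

S_c ≈ 118 mm

Mid-depth of clay below the ground surface: z = 3.8 + 6.9/2 = 7.25 m.
Total vertical stress at mid-clay: σ_v = 19×3.8 + 16.8×3.45 = 130.16 kPa.
Pore pressure: u = 9.81×(7.25 − 1.9) = 52.483 kPa.
Initial effective stress: σ'_0 = σ_v − u = 130.16 − 52.483 = 77.677 kPa.
Stress increase at mid-clay by the 2:1 spreading method:
Δσ = qB/(B+z) = 85.3×4.8/(4.8+7.25) = 33.978 kPa
Final effective stress: σ'_f = σ'_0 + Δσ = 77.677 + 33.978 = 111.66 kPa.
Normally consolidated clay, so the full stress increment lies on the virgin compression line:
S_c = C_c·H/(1+e₀)·log₁₀(σ'_f/σ'_0) = 0.22×6.9/(1+1.02)×log₁₀(111.66/77.677)
    = 0.75149 × 0.15761 = 0.1184 m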